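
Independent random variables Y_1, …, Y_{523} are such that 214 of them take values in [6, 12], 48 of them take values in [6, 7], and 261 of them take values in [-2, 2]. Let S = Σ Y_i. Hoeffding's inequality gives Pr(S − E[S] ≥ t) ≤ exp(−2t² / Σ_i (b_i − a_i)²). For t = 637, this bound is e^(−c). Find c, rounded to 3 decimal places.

Σ(b_i − a_i)² = 214·6² + 48·1² + 261·4² = 11928.
c = 2t² / 11928 = 2·637² / 11928 = 68.0364.

68.036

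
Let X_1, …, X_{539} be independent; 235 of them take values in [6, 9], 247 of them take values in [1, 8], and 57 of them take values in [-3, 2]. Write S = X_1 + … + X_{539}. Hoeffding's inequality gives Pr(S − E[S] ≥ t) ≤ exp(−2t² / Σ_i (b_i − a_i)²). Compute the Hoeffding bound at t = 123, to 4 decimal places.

Σ(b_i − a_i)² = 235·3² + 247·7² + 57·5² = 15643.
Exponent = 2·123² / 15643 = 1.93428.
Bound = exp(−1.93428) = 0.14453.

0.1445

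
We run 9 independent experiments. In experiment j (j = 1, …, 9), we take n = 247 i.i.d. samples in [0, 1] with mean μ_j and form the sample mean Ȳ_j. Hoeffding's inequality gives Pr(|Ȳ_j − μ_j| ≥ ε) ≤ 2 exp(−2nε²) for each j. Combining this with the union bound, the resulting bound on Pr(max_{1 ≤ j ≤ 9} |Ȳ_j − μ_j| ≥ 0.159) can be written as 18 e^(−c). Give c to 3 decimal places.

Union bound over the 9 events: Pr(max_{1 ≤ j ≤ 9} |Ȳ_j − μ_j| ≥ 0.159) ≤ 9·2·exp(−2nε²) = 18 exp(−2·247·0.159²).
So c = 2·247·0.159² = 12.4888.

12.489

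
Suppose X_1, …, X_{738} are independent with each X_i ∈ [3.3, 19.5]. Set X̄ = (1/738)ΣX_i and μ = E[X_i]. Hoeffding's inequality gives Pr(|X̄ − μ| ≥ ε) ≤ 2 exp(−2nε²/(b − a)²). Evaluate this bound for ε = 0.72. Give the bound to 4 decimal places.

0.1083

Exponent: 2nε²/(b − a)² = 2·738·0.72² / 16.2² = 2.91556.
Bound = 2·exp(−2.91556) = 0.10835.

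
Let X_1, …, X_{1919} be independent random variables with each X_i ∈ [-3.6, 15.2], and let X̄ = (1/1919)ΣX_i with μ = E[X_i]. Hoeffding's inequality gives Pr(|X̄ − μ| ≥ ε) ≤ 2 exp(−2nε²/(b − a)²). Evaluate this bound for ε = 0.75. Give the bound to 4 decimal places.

0.0044

Exponent: 2nε²/(b − a)² = 2·1919·0.75² / 18.8² = 6.10818.
Bound = 2·exp(−6.10818) = 0.00445.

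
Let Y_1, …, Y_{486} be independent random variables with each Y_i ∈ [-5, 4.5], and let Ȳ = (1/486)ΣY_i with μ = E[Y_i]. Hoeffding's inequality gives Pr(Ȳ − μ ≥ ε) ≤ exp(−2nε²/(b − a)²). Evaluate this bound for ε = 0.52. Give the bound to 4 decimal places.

Exponent: 2nε²/(b − a)² = 2·486·0.52² / 9.5² = 2.91223.
Bound = exp(−2.91223) = 0.05435.

0.0544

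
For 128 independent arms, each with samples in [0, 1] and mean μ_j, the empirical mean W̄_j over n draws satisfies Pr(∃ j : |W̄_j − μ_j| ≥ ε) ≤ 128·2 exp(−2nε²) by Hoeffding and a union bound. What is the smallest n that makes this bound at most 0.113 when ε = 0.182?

Need 2·128·exp(−2nε²) ≤ 0.113, i.e. exp(−2nε²) ≤ 0.113/256.
So 2nε² ≥ ln(256/0.113) = 7.725545.
Hence n ≥ 7.725545/(2·0.182²) = 116.616.
The smallest integer n is 117.

117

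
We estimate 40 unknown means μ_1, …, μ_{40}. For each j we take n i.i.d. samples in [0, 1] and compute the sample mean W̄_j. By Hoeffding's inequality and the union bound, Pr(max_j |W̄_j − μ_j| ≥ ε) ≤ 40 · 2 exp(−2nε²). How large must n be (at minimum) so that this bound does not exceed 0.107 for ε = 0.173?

111

Need 2·40·exp(−2nε²) ≤ 0.107, i.e. exp(−2nε²) ≤ 0.107/80.
So 2nε² ≥ ln(80/0.107) = 6.616953.
Hence n ≥ 6.616953/(2·0.173²) = 110.544.
The smallest integer n is 111.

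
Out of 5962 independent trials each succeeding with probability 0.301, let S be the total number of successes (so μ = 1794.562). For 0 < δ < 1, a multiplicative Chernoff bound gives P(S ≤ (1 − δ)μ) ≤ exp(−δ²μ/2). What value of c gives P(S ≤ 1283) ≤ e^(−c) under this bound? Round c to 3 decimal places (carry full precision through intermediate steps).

Write 1283 = (1 − δ)μ, so δ = 1 − 1283/1794.562 = 0.2850623…
Then the exponent is δ²μ/2 = (μ − 1283)²/(2μ) = 72.913524.

72.914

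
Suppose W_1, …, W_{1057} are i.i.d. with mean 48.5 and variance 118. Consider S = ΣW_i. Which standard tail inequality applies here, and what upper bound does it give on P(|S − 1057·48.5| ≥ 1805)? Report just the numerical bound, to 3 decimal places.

0.038

With mean and variance of each term known, Chebyshev's inequality bounds the deviation of the sum (or sample mean).
Var(S) = n·Var(W_i) = 1057·118 = 124726.
Chebyshev: P(|S − 1057·48.5| ≥ 1805) ≤ Var(S)/1805² = 124726/3258025 = 0.0383.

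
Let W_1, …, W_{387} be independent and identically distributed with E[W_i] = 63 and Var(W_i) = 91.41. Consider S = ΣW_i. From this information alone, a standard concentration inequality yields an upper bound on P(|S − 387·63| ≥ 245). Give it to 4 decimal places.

With mean and variance of each term known, Chebyshev's inequality bounds the deviation of the sum (or sample mean).
Var(S) = n·Var(W_i) = 387·91.41 = 35375.67.
Chebyshev: P(|S − 387·63| ≥ 245) ≤ Var(S)/245² = 35375.67/60025 = 0.5893.

0.5893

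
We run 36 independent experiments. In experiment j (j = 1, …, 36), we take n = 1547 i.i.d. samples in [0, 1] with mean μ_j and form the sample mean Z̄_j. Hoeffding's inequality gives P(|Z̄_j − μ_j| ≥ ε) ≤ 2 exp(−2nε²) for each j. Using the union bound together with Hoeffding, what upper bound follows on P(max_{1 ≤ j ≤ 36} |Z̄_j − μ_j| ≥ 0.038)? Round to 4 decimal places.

0.8261

Per-experiment Hoeffding bound: 2·exp(−2·1547·0.038²) = 2·exp(−4.46774) = 0.022947.
Union bound over 36 events: 36·0.022947 = 0.82607.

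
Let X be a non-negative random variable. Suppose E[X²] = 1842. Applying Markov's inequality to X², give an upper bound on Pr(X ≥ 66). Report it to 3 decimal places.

Since X ≥ 0, the event {X ≥ 66} is the same as {X² ≥ 4356}.
Markov's inequality applied to X² gives Pr(X² ≥ 4356) ≤ E[X²]/4356 = 1842/4356 = 0.4229.

0.423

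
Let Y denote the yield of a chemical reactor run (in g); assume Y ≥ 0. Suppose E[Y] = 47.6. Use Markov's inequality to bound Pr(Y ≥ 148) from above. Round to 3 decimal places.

Markov's inequality: for a non-negative random variable, Pr(Y ≥ a) ≤ E[Y]/a.
Here E[Y] = 47.6 and a = 148, so the bound is 47.6/148 = 0.3216.

0.322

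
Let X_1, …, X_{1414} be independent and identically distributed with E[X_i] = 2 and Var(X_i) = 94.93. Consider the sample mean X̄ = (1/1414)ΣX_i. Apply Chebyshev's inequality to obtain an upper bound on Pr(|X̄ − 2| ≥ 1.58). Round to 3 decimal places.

0.027

Var(X̄) = Var(X_i)/n = 94.93/1414 = 0.067136.
Chebyshev: Pr(|X̄ − 2| ≥ 1.58) ≤ Var(X̄)/(1.58)² = 94.93/(1414·1.58²) = 0.0269.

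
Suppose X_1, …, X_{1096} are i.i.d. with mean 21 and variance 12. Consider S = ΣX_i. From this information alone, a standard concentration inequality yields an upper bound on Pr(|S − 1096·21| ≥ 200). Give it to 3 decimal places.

With mean and variance of each term known, Chebyshev's inequality bounds the deviation of the sum (or sample mean).
Var(S) = n·Var(X_i) = 1096·12 = 13152.
Chebyshev: Pr(|S − 1096·21| ≥ 200) ≤ Var(S)/200² = 13152/40000 = 0.3288.

0.329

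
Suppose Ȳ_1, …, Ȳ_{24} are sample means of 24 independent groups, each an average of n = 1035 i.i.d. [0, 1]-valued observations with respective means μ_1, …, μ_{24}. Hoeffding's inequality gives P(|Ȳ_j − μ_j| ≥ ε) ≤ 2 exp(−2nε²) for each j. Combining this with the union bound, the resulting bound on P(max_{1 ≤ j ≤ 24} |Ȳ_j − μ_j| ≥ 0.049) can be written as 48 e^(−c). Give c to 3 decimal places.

Union bound over the 24 events: P(max_{1 ≤ j ≤ 24} |Ȳ_j − μ_j| ≥ 0.049) ≤ 24·2·exp(−2nε²) = 48 exp(−2·1035·0.049²).
So c = 2·1035·0.049² = 4.9701.

4.970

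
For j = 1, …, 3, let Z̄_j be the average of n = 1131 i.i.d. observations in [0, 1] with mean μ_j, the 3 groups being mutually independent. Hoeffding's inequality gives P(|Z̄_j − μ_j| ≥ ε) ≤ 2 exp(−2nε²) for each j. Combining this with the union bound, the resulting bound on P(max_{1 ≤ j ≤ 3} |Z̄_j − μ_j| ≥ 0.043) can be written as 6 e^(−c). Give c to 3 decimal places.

Union bound over the 3 events: P(max_{1 ≤ j ≤ 3} |Z̄_j − μ_j| ≥ 0.043) ≤ 3·2·exp(−2nε²) = 6 exp(−2·1131·0.043²).
So c = 2·1131·0.043² = 4.1824.

4.182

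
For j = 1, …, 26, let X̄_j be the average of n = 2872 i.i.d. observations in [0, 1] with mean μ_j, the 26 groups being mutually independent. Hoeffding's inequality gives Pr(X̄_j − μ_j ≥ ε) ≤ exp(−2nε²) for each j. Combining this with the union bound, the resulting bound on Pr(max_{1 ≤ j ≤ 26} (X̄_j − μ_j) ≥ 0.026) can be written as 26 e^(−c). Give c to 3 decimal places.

3.883

Union bound over the 26 events: Pr(max_{1 ≤ j ≤ 26} (X̄_j − μ_j) ≥ 0.026) ≤ 26·exp(−2nε²) = 26 exp(−2·2872·0.026²).
So c = 2·2872·0.026² = 3.8829.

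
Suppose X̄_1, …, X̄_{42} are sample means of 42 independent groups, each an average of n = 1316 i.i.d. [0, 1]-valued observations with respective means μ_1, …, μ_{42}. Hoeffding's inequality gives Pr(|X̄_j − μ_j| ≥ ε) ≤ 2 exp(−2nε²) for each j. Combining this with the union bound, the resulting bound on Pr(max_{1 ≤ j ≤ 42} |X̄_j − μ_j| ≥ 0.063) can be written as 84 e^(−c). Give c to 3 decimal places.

Union bound over the 42 events: Pr(max_{1 ≤ j ≤ 42} |X̄_j − μ_j| ≥ 0.063) ≤ 42·2·exp(−2nε²) = 84 exp(−2·1316·0.063²).
So c = 2·1316·0.063² = 10.4464.

10.446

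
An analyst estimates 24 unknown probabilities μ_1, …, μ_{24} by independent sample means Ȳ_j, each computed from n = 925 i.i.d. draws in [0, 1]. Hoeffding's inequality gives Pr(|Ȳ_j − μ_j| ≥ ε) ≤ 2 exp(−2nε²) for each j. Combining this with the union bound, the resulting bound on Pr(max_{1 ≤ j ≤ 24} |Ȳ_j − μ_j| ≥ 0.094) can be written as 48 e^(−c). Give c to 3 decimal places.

Union bound over the 24 events: Pr(max_{1 ≤ j ≤ 24} |Ȳ_j − μ_j| ≥ 0.094) ≤ 24·2·exp(−2nε²) = 48 exp(−2·925·0.094²).
So c = 2·925·0.094² = 16.3466.

16.347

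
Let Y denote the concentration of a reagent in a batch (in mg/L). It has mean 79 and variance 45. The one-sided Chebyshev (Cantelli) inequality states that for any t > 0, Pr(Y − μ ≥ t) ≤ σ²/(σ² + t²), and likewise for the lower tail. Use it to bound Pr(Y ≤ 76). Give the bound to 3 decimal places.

Here σ² = 45 and t = 3, so σ² + t² = 54.
Cantelli's bound: 45/54 = 0.8333.

0.833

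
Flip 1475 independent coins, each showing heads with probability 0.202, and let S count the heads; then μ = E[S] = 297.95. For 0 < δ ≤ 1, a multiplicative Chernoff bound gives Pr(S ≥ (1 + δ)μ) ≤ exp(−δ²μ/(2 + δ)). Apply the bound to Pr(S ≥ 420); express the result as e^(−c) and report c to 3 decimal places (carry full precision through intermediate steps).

20.748

Write 420 = (1 + δ)μ, so δ = 420/297.95 − 1 = 0.4096325…
Then the exponent is δ²μ/(2 + δ) = (420 − μ)² / (μ·(2 + δ)) = 20.748245.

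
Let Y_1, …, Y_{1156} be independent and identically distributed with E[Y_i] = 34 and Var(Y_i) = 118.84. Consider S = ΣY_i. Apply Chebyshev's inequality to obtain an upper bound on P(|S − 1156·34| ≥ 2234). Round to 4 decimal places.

Var(S) = n·Var(Y_i) = 1156·118.84 = 137379.04.
Chebyshev: P(|S − 1156·34| ≥ 2234) ≤ Var(S)/2234² = 137379.04/4990756 = 0.0275.

0.0275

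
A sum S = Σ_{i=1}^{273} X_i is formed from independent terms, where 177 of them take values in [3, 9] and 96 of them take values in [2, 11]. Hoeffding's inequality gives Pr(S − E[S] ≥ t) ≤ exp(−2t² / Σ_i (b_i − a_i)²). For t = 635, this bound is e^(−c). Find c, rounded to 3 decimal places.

Σ(b_i − a_i)² = 177·6² + 96·9² = 14148.
c = 2t² / 14148 = 2·635² / 14148 = 57.0010.

57.001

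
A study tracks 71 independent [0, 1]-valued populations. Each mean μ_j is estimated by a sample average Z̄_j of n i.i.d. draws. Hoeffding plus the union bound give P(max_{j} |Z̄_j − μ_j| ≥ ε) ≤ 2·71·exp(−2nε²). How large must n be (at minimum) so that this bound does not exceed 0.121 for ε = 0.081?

539

Need 2·71·exp(−2nε²) ≤ 0.121, i.e. exp(−2nε²) ≤ 0.121/142.
So 2nε² ≥ ln(142/0.121) = 7.067792.
Hence n ≥ 7.067792/(2·0.081²) = 538.622.
The smallest integer n is 539.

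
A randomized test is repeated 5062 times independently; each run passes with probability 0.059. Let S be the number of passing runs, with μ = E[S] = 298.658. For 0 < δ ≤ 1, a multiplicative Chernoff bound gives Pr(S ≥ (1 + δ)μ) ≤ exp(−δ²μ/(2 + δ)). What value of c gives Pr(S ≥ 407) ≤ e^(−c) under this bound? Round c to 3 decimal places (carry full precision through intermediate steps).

16.634

Write 407 = (1 + δ)μ, so δ = 407/298.658 − 1 = 0.3627628…
Then the exponent is δ²μ/(2 + δ) = (407 − μ)² / (μ·(2 + δ)) = 16.634105.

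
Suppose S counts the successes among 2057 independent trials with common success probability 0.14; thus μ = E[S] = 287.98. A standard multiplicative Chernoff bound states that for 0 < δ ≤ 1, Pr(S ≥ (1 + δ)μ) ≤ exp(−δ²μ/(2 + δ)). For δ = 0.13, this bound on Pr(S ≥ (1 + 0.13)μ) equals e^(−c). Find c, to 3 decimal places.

c = δ²μ/(2 + δ) = 0.13²·287.98/(2 + 0.13) = 2.2849.

2.285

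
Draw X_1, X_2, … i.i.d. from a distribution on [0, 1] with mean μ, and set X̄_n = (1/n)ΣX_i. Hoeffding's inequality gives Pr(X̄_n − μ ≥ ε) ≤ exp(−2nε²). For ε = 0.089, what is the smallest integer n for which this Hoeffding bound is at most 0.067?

Require exp(−2nε²) ≤ 0.067, i.e. 2nε² ≥ ln(1/0.067) = 2.703063.
So n ≥ 2.703063 / (2·0.089²) = 170.626.
The smallest integer n is 171.

171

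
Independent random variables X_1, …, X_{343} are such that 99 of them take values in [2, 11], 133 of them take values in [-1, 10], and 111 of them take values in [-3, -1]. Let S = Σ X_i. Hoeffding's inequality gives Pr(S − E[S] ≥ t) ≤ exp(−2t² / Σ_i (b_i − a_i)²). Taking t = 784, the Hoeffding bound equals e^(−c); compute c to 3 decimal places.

50.062

Σ(b_i − a_i)² = 99·9² + 133·11² + 111·2² = 24556.
c = 2t² / 24556 = 2·784² / 24556 = 50.0616.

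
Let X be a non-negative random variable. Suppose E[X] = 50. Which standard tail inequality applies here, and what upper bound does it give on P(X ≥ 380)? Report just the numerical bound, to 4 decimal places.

0.1316

Only the mean of a non-negative variable is known, so Markov's inequality is the applicable tail bound.
Markov's inequality: for a non-negative random variable, P(X ≥ a) ≤ E[X]/a.
Here E[X] = 50 and a = 380, so the bound is 50/380 = 0.1316.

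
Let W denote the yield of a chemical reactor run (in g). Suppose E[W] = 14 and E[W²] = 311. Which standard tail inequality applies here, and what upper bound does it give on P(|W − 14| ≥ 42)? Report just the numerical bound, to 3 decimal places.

The first two moments determine the variance, so Chebyshev's inequality is the sharpest standard bound available.
Var(W) = E[W²] − (E[W])² = 311 − 196 = 115.
Chebyshev's inequality: P(|W − μ| ≥ t) ≤ Var(W)/t² = 115/1764 = 0.0652.

0.065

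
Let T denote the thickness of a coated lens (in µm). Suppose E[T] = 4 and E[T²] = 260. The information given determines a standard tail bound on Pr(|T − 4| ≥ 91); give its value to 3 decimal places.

The first two moments determine the variance, so Chebyshev's inequality is the sharpest standard bound available.
Var(T) = E[T²] − (E[T])² = 260 − 16 = 244.
Chebyshev's inequality: Pr(|T − μ| ≥ t) ≤ Var(T)/t² = 244/8281 = 0.0295.

0.029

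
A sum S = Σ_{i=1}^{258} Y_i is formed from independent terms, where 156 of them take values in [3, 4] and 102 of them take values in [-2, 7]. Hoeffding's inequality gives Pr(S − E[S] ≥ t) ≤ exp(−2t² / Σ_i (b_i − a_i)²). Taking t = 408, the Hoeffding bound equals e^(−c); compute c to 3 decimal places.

Σ(b_i − a_i)² = 156·1² + 102·9² = 8418.
c = 2t² / 8418 = 2·408² / 8418 = 39.5495.

39.550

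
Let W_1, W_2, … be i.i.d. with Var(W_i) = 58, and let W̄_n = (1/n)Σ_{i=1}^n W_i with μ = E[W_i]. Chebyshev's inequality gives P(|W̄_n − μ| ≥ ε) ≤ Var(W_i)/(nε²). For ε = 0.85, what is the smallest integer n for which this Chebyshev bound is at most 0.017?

Require 58/(n·0.85²) ≤ 0.017, i.e. n ≥ 58/(0.017·0.85²) = 4722.166.
The smallest integer n is 4723.

4723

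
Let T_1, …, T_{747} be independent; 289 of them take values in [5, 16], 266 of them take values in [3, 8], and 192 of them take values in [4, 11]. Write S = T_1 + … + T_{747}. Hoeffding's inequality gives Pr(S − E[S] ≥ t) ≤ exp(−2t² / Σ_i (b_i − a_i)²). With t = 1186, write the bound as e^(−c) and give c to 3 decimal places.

Σ(b_i − a_i)² = 289·11² + 266·5² + 192·7² = 51027.
c = 2t² / 51027 = 2·1186² / 51027 = 55.1314.

55.131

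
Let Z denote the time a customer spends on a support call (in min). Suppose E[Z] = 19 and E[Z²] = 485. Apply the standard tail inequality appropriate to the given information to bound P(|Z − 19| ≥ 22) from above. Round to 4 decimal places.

The first two moments determine the variance, so Chebyshev's inequality is the sharpest standard bound available.
Var(Z) = E[Z²] − (E[Z])² = 485 − 361 = 124.
Chebyshev's inequality: P(|Z − μ| ≥ t) ≤ Var(Z)/t² = 124/484 = 0.2562.

0.2562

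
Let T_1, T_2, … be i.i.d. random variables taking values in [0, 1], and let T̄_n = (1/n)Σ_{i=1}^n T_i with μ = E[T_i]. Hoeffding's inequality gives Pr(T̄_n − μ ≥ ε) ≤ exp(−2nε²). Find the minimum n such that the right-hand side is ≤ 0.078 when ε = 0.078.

Require exp(−2nε²) ≤ 0.078, i.e. 2nε² ≥ ln(1/0.078) = 2.551046.
So n ≥ 2.551046 / (2·0.078²) = 209.652.
The smallest integer n is 210.

210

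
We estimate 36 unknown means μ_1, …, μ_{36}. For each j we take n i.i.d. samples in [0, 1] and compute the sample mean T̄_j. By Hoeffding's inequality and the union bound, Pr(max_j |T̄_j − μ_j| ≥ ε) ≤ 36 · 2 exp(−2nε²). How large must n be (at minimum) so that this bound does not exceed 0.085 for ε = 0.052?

Need 2·36·exp(−2nε²) ≤ 0.085, i.e. exp(−2nε²) ≤ 0.085/72.
So 2nε² ≥ ln(72/0.085) = 6.741770.
Hence n ≥ 6.741770/(2·0.052²) = 1246.629.
The smallest integer n is 1247.

1247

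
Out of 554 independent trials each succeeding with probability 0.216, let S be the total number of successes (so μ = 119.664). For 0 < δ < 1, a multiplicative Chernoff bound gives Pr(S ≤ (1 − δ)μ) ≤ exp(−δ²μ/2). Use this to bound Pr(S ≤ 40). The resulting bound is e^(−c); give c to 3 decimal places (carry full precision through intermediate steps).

Write 40 = (1 − δ)μ, so δ = 1 − 40/119.664 = 0.6657307…
Then the exponent is δ²μ/2 = (μ − 40)²/(2μ) = 26.517386.

26.517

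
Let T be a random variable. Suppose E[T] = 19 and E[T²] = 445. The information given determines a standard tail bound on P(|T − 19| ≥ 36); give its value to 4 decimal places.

0.0648

The first two moments determine the variance, so Chebyshev's inequality is the sharpest standard bound available.
Var(T) = E[T²] − (E[T])² = 445 − 361 = 84.
Chebyshev's inequality: P(|T − μ| ≥ t) ≤ Var(T)/t² = 84/1296 = 0.0648.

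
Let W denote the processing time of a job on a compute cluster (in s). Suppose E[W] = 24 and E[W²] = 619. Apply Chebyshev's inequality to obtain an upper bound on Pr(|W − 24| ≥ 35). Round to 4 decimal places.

0.0351

Var(W) = E[W²] − (E[W])² = 619 − 576 = 43.
Chebyshev's inequality: Pr(|W − μ| ≥ t) ≤ Var(W)/t² = 43/1225 = 0.0351.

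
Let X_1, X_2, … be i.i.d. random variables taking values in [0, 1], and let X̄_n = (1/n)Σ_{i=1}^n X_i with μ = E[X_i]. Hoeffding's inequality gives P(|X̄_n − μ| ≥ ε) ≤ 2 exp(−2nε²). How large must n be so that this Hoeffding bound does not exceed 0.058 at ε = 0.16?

Require 2·exp(−2nε²) ≤ 0.058, i.e. 2nε² ≥ ln(2/0.058) = 3.540459.
So n ≥ 3.540459 / (2·0.16²) = 69.150.
The smallest integer n is 70.

70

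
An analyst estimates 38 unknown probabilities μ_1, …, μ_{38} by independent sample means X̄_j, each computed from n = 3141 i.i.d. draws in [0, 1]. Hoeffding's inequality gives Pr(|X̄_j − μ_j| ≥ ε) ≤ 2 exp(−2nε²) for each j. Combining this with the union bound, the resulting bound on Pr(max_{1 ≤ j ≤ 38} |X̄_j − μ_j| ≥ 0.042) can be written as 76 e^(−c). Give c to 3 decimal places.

11.081

Union bound over the 38 events: Pr(max_{1 ≤ j ≤ 38} |X̄_j − μ_j| ≥ 0.042) ≤ 38·2·exp(−2nε²) = 76 exp(−2·3141·0.042²).
So c = 2·3141·0.042² = 11.0814.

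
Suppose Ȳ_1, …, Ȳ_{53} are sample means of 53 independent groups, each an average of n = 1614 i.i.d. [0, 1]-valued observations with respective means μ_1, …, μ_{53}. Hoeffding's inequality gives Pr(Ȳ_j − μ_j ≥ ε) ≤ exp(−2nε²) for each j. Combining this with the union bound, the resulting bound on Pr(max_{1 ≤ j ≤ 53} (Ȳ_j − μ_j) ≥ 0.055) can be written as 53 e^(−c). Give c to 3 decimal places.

Union bound over the 53 events: Pr(max_{1 ≤ j ≤ 53} (Ȳ_j − μ_j) ≥ 0.055) ≤ 53·exp(−2nε²) = 53 exp(−2·1614·0.055²).
So c = 2·1614·0.055² = 9.7647.

9.765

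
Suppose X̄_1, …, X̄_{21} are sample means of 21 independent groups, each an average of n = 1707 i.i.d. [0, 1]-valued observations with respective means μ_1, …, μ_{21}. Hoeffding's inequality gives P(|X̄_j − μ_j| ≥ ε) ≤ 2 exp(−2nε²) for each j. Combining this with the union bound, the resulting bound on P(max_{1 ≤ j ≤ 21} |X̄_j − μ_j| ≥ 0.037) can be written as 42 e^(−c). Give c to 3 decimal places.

4.674

Union bound over the 21 events: P(max_{1 ≤ j ≤ 21} |X̄_j − μ_j| ≥ 0.037) ≤ 21·2·exp(−2nε²) = 42 exp(−2·1707·0.037²).
So c = 2·1707·0.037² = 4.6738.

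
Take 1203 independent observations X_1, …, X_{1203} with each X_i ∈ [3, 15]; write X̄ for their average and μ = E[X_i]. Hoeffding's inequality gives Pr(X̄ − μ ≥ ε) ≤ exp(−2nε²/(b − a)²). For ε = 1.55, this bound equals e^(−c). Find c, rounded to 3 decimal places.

40.142

c = 2nε²/(b − a)² = 2·1203·1.55² / 12² = 40.1418.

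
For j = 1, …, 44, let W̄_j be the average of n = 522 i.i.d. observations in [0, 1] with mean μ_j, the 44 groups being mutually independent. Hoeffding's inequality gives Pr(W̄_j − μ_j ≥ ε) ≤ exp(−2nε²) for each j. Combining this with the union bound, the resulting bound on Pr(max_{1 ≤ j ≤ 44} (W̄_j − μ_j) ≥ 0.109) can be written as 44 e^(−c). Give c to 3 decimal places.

Union bound over the 44 events: Pr(max_{1 ≤ j ≤ 44} (W̄_j − μ_j) ≥ 0.109) ≤ 44·exp(−2nε²) = 44 exp(−2·522·0.109²).
So c = 2·522·0.109² = 12.4038.

12.404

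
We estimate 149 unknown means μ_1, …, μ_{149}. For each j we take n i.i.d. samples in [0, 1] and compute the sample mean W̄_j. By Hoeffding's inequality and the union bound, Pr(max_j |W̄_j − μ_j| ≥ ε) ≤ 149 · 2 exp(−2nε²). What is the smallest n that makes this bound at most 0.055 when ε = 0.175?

141

Need 2·149·exp(−2nε²) ≤ 0.055, i.e. exp(−2nε²) ≤ 0.055/298.
So 2nε² ≥ ln(298/0.055) = 8.597516.
Hence n ≥ 8.597516/(2·0.175²) = 140.368.
The smallest integer n is 141.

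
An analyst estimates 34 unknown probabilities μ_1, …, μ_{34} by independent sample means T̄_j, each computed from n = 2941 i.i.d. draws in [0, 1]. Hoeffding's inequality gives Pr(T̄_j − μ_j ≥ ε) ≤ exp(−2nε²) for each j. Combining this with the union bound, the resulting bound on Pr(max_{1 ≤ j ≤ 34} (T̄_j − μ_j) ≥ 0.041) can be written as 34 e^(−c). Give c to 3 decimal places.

9.888

Union bound over the 34 events: Pr(max_{1 ≤ j ≤ 34} (T̄_j − μ_j) ≥ 0.041) ≤ 34·exp(−2nε²) = 34 exp(−2·2941·0.041²).
So c = 2·2941·0.041² = 9.8876.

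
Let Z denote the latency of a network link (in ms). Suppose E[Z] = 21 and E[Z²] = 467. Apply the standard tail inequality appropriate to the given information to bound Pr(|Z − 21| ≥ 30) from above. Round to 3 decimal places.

The first two moments determine the variance, so Chebyshev's inequality is the sharpest standard bound available.
Var(Z) = E[Z²] − (E[Z])² = 467 − 441 = 26.
Chebyshev's inequality: Pr(|Z − μ| ≥ t) ≤ Var(Z)/t² = 26/900 = 0.0289.

0.029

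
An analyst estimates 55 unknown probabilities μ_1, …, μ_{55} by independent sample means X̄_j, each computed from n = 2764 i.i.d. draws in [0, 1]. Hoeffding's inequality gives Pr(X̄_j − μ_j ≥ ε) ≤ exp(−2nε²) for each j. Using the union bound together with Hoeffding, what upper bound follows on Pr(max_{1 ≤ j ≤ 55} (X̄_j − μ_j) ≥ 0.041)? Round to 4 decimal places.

Per-experiment Hoeffding bound: exp(−2·2764·0.041²) = exp(−9.29257) = 0.000092106.
Union bound over 55 events: 55·0.000092106 = 0.00507.

0.0051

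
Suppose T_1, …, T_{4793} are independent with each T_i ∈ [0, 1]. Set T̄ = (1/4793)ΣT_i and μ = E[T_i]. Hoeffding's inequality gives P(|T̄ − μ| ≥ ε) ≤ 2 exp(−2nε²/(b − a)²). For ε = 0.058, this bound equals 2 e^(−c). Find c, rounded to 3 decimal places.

c = 2nε²/(b − a)² = 2·4793·0.058² / 1² = 32.2473.

32.247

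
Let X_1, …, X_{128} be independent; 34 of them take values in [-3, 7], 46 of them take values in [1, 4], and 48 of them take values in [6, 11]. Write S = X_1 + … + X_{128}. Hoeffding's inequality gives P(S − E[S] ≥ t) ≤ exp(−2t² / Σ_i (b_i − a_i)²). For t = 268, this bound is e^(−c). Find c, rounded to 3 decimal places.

28.649

Σ(b_i − a_i)² = 34·10² + 46·3² + 48·5² = 5014.
c = 2t² / 5014 = 2·268² / 5014 = 28.6494.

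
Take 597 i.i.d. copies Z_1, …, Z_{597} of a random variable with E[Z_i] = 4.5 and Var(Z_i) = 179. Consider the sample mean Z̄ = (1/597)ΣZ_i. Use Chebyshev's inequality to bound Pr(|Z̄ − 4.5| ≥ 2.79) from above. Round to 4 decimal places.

Var(Z̄) = Var(Z_i)/n = 179/597 = 0.29983.
Chebyshev: Pr(|Z̄ − 4.5| ≥ 2.79) ≤ Var(Z̄)/(2.79)² = 179/(597·2.79²) = 0.0385.

0.0385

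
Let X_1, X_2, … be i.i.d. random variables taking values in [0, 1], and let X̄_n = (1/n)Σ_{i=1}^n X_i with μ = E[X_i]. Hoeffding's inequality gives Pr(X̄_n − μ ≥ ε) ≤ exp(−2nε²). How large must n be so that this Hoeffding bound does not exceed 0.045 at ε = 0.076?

Require exp(−2nε²) ≤ 0.045, i.e. 2nε² ≥ ln(1/0.045) = 3.101093.
So n ≥ 3.101093 / (2·0.076²) = 268.446.
The smallest integer n is 269.

269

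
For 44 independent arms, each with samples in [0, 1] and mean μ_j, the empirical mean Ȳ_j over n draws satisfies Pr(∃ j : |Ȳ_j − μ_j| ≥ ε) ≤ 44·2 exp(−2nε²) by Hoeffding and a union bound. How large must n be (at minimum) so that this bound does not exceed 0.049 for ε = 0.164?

140

Need 2·44·exp(−2nε²) ≤ 0.049, i.e. exp(−2nε²) ≤ 0.049/88.
So 2nε² ≥ ln(88/0.049) = 7.493272.
Hence n ≥ 7.493272/(2·0.164²) = 139.301.
The smallest integer n is 140.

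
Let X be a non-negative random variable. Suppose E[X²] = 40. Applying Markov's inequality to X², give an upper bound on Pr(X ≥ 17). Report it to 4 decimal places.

Since X ≥ 0, the event {X ≥ 17} is the same as {X² ≥ 289}.
Markov's inequality applied to X² gives Pr(X² ≥ 289) ≤ E[X²]/289 = 40/289 = 0.1384.

0.1384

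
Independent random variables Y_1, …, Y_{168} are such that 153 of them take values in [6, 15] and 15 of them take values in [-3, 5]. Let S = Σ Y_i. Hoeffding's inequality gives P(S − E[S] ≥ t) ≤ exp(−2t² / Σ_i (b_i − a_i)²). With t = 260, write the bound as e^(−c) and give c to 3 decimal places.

Σ(b_i − a_i)² = 153·9² + 15·8² = 13353.
c = 2t² / 13353 = 2·260² / 13353 = 10.1251.

10.125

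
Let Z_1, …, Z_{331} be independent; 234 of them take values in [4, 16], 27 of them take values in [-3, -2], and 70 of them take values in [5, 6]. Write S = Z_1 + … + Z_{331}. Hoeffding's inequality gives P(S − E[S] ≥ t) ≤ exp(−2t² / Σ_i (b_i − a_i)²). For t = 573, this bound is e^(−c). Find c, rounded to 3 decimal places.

19.432

Σ(b_i − a_i)² = 234·12² + 27·1² + 70·1² = 33793.
c = 2t² / 33793 = 2·573² / 33793 = 19.4318.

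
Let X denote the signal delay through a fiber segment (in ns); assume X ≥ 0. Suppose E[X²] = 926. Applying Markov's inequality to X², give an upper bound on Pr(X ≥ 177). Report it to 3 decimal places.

Since X ≥ 0, the event {X ≥ 177} is the same as {X² ≥ 31329}.
Markov's inequality applied to X² gives Pr(X² ≥ 31329) ≤ E[X²]/31329 = 926/31329 = 0.0296.

0.030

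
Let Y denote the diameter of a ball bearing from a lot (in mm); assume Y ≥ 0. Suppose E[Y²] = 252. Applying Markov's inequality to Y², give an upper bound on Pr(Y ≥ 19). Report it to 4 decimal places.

Since Y ≥ 0, the event {Y ≥ 19} is the same as {Y² ≥ 361}.
Markov's inequality applied to Y² gives Pr(Y² ≥ 361) ≤ E[Y²]/361 = 252/361 = 0.6981.

0.6981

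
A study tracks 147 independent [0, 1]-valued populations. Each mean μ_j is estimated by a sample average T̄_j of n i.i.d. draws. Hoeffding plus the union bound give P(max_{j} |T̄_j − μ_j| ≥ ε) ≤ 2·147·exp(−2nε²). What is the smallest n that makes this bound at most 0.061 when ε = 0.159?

168

Need 2·147·exp(−2nε²) ≤ 0.061, i.e. exp(−2nε²) ≤ 0.061/294.
So 2nε² ≥ ln(294/0.061) = 8.480461.
Hence n ≥ 8.480461/(2·0.159²) = 167.724.
The smallest integer n is 168.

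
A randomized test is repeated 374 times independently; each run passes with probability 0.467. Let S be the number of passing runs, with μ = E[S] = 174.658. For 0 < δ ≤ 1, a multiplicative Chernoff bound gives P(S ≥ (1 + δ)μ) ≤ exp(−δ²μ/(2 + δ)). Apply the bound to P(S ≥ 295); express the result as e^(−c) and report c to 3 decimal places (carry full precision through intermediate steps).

Write 295 = (1 + δ)μ, so δ = 295/174.658 − 1 = 0.6890151…
Then the exponent is δ²μ/(2 + δ) = (295 − μ)² / (μ·(2 + δ)) = 30.835623.

30.836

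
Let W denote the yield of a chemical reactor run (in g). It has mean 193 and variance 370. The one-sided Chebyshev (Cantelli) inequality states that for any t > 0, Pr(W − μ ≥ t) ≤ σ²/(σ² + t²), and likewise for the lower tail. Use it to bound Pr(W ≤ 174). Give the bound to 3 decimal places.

0.506

Here σ² = 370 and t = 19, so σ² + t² = 731.
Cantelli's bound: 370/731 = 0.5062.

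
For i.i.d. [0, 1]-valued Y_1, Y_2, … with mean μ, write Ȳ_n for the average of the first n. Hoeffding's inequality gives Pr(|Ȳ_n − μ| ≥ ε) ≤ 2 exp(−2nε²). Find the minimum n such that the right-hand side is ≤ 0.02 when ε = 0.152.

100

Require 2·exp(−2nε²) ≤ 0.02, i.e. 2nε² ≥ ln(2/0.02) = 4.605170.
So n ≥ 4.605170 / (2·0.152²) = 99.662.
The smallest integer n is 100.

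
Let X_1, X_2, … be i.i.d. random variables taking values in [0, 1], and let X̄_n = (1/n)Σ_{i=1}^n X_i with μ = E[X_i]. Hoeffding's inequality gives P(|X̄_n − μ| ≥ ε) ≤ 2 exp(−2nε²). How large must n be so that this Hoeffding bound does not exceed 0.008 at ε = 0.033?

2536

Require 2·exp(−2nε²) ≤ 0.008, i.e. 2nε² ≥ ln(2/0.008) = 5.521461.
So n ≥ 5.521461 / (2·0.033²) = 2535.106.
The smallest integer n is 2536.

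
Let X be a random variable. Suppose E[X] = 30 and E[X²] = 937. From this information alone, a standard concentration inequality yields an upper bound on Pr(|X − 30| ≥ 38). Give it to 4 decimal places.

The first two moments determine the variance, so Chebyshev's inequality is the sharpest standard bound available.
Var(X) = E[X²] − (E[X])² = 937 − 900 = 37.
Chebyshev's inequality: Pr(|X − μ| ≥ t) ≤ Var(X)/t² = 37/1444 = 0.0256.

0.0256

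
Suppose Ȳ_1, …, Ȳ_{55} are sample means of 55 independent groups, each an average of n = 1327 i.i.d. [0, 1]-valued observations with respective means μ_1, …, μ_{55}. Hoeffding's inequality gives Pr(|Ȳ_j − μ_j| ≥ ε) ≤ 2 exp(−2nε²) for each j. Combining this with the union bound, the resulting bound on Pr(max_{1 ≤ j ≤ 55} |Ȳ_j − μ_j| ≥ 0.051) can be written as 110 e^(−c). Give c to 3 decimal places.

Union bound over the 55 events: Pr(max_{1 ≤ j ≤ 55} |Ȳ_j − μ_j| ≥ 0.051) ≤ 55·2·exp(−2nε²) = 110 exp(−2·1327·0.051²).
So c = 2·1327·0.051² = 6.9031.

6.903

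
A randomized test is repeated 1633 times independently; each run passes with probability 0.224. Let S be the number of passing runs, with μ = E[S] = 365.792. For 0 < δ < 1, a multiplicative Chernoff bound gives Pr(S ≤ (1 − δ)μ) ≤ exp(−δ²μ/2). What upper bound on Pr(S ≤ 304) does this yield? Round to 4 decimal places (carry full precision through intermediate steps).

Write 304 = (1 − δ)μ, so δ = 1 − 304/365.792 = 0.1689266…
Then the exponent is δ²μ/2 = (μ − 304)²/(2μ) = 5.219156.
Bound = exp(−5.219156) = 0.00541.

0.0054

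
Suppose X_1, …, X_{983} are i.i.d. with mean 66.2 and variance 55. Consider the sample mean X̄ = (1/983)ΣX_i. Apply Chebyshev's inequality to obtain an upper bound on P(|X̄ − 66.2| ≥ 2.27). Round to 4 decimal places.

Var(X̄) = Var(X_i)/n = 55/983 = 0.055951.
Chebyshev: P(|X̄ − 66.2| ≥ 2.27) ≤ Var(X̄)/(2.27)² = 55/(983·2.27²) = 0.0109.

0.0109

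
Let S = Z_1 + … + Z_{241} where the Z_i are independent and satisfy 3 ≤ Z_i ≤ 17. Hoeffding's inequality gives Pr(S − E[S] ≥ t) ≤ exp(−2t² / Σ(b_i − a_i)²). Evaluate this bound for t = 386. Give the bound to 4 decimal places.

0.0018

Σ(b_i − a_i)² = 241·(14)² = 47236.
Exponent = 2·386²/47236 = 6.3086.
Bound = exp(−6.3086) = 0.00182.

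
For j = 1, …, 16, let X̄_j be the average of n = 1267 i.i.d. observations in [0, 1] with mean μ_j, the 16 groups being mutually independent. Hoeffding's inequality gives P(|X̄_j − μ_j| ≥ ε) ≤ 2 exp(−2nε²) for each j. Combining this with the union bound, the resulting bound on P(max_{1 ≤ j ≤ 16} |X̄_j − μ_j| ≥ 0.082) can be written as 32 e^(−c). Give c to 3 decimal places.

17.039

Union bound over the 16 events: P(max_{1 ≤ j ≤ 16} |X̄_j − μ_j| ≥ 0.082) ≤ 16·2·exp(−2nε²) = 32 exp(−2·1267·0.082²).
So c = 2·1267·0.082² = 17.0386.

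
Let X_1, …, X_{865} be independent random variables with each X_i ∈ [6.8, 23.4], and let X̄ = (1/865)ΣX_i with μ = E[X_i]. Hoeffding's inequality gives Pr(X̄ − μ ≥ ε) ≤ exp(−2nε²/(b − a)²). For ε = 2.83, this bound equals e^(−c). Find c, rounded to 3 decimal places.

c = 2nε²/(b − a)² = 2·865·2.83² / 16.6² = 50.2809.

50.281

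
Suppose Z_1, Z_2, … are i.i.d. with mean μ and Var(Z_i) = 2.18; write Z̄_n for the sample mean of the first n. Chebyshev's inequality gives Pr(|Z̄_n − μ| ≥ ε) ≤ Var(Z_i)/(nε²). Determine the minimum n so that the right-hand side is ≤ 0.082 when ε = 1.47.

Require 2.18/(n·1.47²) ≤ 0.082, i.e. n ≥ 2.18/(0.082·1.47²) = 12.303.
The smallest integer n is 13.

13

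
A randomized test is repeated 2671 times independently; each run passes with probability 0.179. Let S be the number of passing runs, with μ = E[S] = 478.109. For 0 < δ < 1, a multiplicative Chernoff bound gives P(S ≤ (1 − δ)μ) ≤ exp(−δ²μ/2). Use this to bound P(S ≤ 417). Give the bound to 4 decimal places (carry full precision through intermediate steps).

0.0201

Write 417 = (1 − δ)μ, so δ = 1 − 417/478.109 = 0.127814…
Then the exponent is δ²μ/2 = (μ − 417)²/(2μ) = 3.905291.
Bound = exp(−3.905291) = 0.02014.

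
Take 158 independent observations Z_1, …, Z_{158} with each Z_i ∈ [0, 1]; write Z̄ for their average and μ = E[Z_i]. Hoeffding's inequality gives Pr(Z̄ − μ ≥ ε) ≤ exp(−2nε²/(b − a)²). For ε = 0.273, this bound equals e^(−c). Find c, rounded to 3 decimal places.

23.551

c = 2nε²/(b − a)² = 2·158·0.273² / 1² = 23.5512.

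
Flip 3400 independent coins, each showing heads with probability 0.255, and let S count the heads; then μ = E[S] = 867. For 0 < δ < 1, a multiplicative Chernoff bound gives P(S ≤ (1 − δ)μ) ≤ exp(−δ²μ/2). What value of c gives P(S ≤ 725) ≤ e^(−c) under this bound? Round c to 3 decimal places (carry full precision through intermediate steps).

11.629

Write 725 = (1 − δ)μ, so δ = 1 − 725/867 = 0.1637832…
Then the exponent is δ²μ/2 = (μ − 725)²/(2μ) = 11.628604.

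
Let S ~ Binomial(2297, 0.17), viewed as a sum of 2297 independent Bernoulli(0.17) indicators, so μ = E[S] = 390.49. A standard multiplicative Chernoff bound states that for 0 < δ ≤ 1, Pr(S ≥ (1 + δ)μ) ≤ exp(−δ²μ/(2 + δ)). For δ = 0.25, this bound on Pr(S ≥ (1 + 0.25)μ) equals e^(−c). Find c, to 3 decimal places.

c = δ²μ/(2 + δ) = 0.25²·390.49/(2 + 0.25) = 10.8469.

10.847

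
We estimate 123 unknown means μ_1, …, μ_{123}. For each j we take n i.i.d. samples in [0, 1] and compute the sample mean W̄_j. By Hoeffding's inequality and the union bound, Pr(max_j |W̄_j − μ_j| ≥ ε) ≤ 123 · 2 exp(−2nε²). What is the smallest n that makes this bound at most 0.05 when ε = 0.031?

Need 2·123·exp(−2nε²) ≤ 0.05, i.e. exp(−2nε²) ≤ 0.05/246.
So 2nε² ≥ ln(246/0.05) = 8.501064.
Hence n ≥ 8.501064/(2·0.031²) = 4423.030.
The smallest integer n is 4424.

4424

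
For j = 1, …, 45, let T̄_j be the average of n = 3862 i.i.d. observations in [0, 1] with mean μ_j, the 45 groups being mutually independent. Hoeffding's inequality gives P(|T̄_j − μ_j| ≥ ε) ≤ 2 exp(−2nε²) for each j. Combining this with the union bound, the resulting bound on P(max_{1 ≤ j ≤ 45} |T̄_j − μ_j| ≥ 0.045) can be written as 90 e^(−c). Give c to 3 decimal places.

15.641

Union bound over the 45 events: P(max_{1 ≤ j ≤ 45} |T̄_j − μ_j| ≥ 0.045) ≤ 45·2·exp(−2nε²) = 90 exp(−2·3862·0.045²).
So c = 2·3862·0.045² = 15.6411.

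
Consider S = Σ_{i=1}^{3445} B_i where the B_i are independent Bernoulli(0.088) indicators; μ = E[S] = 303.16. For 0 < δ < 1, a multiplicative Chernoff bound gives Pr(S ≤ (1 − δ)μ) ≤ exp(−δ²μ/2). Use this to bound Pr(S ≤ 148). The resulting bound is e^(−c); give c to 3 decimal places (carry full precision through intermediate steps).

39.706

Write 148 = (1 − δ)μ, so δ = 1 − 148/303.16 = 0.5118089…
Then the exponent is δ²μ/2 = (μ − 148)²/(2μ) = 39.706138.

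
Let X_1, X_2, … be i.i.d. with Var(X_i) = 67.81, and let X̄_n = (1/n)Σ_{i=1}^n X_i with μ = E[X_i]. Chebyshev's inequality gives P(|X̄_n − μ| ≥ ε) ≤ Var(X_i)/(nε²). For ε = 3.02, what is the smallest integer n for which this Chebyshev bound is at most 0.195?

Require 67.81/(n·3.02²) ≤ 0.195, i.e. n ≥ 67.81/(0.195·3.02²) = 38.128.
The smallest integer n is 39.

39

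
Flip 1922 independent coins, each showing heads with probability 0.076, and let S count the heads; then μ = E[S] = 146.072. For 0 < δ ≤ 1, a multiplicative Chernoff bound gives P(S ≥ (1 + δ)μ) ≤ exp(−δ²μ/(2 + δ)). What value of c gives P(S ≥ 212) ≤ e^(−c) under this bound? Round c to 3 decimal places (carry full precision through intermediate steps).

12.139

Write 212 = (1 + δ)μ, so δ = 212/146.072 − 1 = 0.4513391…
Then the exponent is δ²μ/(2 + δ) = (212 − μ)² / (μ·(2 + δ)) = 12.138623.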